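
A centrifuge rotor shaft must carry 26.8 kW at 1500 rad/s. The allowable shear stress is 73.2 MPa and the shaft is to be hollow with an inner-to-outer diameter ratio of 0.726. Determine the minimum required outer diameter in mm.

12.0 mm

ω = 1500 rad/s, so T = P/ω = 26.8×10³ / 1500 = 17.87 N·m.
For a hollow shaft with d_i/d_o = 0.726: τ_max = 16T/(π d_o³ (1−k⁴)), so d_o = [16T/(π τ_allow (1−k⁴))]^(1/3) = [16·17.87/(π·7.32×10^7·0.7222)]^(1/3) = 0.01198 m.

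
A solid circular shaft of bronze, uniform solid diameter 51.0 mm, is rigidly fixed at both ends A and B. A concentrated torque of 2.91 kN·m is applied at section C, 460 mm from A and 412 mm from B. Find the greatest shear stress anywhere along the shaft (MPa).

58.9 MPa

With uniform GJ and both ends fixed, compatibility θ_AC = θ_CB gives T_A·a = T_B·b, together with T_A + T_B = T₀.
T_A = T₀·b/(a+b) = 2910·412/872.0 = 1375 N·m; T_B = 1535 N·m.
τ in each portion: τ_AC = 5.28×10^7 Pa, τ_CB = 5.89×10^7 Pa; maximum is in CB.
τ_max = T_CB·r/J = 1535·0.0255/6.64×10^-7 = 5.894×10^7 Pa.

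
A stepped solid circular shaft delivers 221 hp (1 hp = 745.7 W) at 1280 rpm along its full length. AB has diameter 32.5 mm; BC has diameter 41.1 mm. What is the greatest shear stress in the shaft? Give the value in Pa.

1.82e8 Pa

ω = 2π·1280/60 = 134.0 rad/s, so T = P/ω = 221×745.7 / 134.0 = 1229 N·m.
Under the same torque, τ_max = 16T/(πd³) is largest where d is smallest — segment AB (d = 32.5 mm).
τ_max = 16·1229/(π·(0.0325)³) = 1.824×10^8 Pa.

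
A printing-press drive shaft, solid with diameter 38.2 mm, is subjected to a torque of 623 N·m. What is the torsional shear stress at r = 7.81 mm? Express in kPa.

J = πd⁴/32 = π(0.0382)⁴/32 = 2.091×10^-7 m⁴.
Shear stress varies linearly with radius: τ = T·r/J = 623.0 × 0.00781 / 2.091×10^-7 = 2.327×10^7 Pa.

23300 kPa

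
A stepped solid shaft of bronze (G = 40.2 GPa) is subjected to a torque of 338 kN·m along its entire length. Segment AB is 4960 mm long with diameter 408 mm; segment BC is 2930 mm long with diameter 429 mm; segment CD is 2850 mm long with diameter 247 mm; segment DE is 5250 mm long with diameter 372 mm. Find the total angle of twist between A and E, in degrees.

J_AB = π(0.408)⁴/32 = 2.72×10^-3 m⁴; J_BC = π(0.429)⁴/32 = 3.33×10^-3 m⁴; J_CD = π(0.247)⁴/32 = 3.65×10^-4 m⁴; J_DE = π(0.372)⁴/32 = 1.88×10^-3 m⁴.
θ = (T/G)·Σ L_i/J_i = (338000/40.2×10⁹)·(4.96/2.72×10^-3 + 2.93/3.33×10^-3 + 2.85/3.65×10^-4 + 5.25/1.88×10^-3) = 0.1118 rad.

6.41°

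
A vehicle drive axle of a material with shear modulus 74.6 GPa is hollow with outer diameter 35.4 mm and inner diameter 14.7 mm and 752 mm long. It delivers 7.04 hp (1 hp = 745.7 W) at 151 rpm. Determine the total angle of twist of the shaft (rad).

0.0224 rad

ω = 2π·151/60 = 15.81 rad/s, so T = P/ω = 7.04×745.7 / 15.81 = 332.0 N·m.
J = π(d_o⁴ − d_i⁴)/32 = π(0.0354⁴ − 0.0147⁴)/32 = 1.496×10^-7 m⁴.
θ = T·L/(G·J) = 332.0 × 0.752 / (74.6×10⁹ × 1.496×10^-7) = 0.02237 rad.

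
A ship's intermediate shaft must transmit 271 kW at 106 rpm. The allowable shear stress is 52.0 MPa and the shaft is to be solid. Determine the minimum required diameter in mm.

134 mm

ω = 2π·106/60 = 11.10 rad/s, so T = P/ω = 271×10³ / 11.10 = 24410 N·m.
For a solid shaft τ_max = 16T/(πd³), so d = (16T/(π τ_allow))^(1/3) = (16·24410/(π·5.20×10^7))^(1/3) = 0.1337 m.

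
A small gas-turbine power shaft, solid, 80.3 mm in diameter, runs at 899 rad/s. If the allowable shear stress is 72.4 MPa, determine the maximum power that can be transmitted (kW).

6620 kW

J = πd⁴/32 = π(0.0803)⁴/32 = 4.082×10^-6 m⁴.
T_max = τ_allow·J/r = 7.24×10^7 × 4.082×10^-6 / 0.0401 = 7361 N·m.
ω = 899 rad/s, so P_max = T_max·ω = 6.617×10^6 W.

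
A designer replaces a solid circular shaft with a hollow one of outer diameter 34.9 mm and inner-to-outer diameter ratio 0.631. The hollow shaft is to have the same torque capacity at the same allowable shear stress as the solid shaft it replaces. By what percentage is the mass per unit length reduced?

Equal τ_max and T ⇒ the solid shaft needs d_s³ = d_o³(1−k⁴), so d_s = 34.9·(1−0.631⁴)^(1/3) = 32.95 mm.
Area ratio A_h/A_s = d_o²(1−k²)/d_s² = (1−k²)/(1−k⁴)^(2/3) = 0.6752.
Mass saving = 1 − 0.6752 = 32.5 %.

32.5 %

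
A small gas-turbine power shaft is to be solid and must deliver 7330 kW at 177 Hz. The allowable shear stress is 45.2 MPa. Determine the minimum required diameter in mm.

90.6 mm

ω = 2π·177 = 1112 rad/s, so T = P/ω = 7330×10³ / 1112 = 6591 N·m.
For a solid shaft τ_max = 16T/(πd³), so d = (16T/(π τ_allow))^(1/3) = (16·6591/(π·4.52×10^7))^(1/3) = 0.09056 m.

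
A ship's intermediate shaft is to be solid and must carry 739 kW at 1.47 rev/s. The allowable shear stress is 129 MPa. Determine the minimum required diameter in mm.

147 mm

ω = 2π·1.47 = 9.236 rad/s, so T = P/ω = 739×10³ / 9.236 = 80010 N·m.
For a solid shaft τ_max = 16T/(πd³), so d = (16T/(π τ_allow))^(1/3) = (16·80010/(π·1.29×10^8))^(1/3) = 0.1467 m.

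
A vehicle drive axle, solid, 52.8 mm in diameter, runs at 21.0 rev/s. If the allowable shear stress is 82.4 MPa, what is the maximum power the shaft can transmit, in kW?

J = πd⁴/32 = π(0.0528)⁴/32 = 7.630×10^-7 m⁴.
T_max = τ_allow·J/r = 8.24×10^7 × 7.630×10^-7 / 0.0264 = 2382 N·m.
ω = 2π·21.0 = 131.9 rad/s, so P_max = T_max·ω = 3.142×10^5 W.

314 kW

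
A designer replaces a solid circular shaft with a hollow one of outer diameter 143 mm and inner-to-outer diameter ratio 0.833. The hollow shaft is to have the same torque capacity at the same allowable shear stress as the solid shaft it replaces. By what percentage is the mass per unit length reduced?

52.6 %

Equal τ_max and T ⇒ the solid shaft needs d_s³ = d_o³(1−k⁴), so d_s = 143·(1−0.833⁴)^(1/3) = 114.9 mm.
Area ratio A_h/A_s = d_o²(1−k²)/d_s² = (1−k²)/(1−k⁴)^(2/3) = 0.4743.
Mass saving = 1 − 0.4743 = 52.6 %.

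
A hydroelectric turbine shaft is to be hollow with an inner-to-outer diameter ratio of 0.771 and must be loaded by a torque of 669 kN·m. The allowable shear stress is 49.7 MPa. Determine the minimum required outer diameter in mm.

For a hollow shaft with d_i/d_o = 0.771: τ_max = 16T/(π d_o³ (1−k⁴)), so d_o = [16T/(π τ_allow (1−k⁴))]^(1/3) = [16·669000/(π·4.97×10^7·0.6466)]^(1/3) = 0.4733 m.

473 mm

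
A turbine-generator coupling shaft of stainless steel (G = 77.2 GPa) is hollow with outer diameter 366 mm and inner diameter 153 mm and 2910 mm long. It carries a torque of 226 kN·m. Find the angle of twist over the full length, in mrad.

4.99 mrad

J = π(d_o⁴ − d_i⁴)/32 = π(0.366⁴ − 0.153⁴)/32 = 1.708×10^-3 m⁴.
θ = T·L/(G·J) = 226000 × 2.91 / (77.2×10⁹ × 1.708×10^-3) = 4.988×10^-3 rad.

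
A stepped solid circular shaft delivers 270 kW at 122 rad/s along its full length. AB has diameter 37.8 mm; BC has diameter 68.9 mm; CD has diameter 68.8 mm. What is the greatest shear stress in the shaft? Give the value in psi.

ω = 122 rad/s, so T = P/ω = 270×10³ / 122.0 = 2213 N·m.
Under the same torque, τ_max = 16T/(πd³) is largest where d is smallest — segment AB (d = 37.8 mm).
τ_max = 16·2213/(π·(0.0378)³) = 2.087×10^8 Pa.

30300 psi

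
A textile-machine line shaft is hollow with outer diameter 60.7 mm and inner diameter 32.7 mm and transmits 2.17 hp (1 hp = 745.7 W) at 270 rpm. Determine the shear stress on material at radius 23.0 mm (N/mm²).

1.08 N/mm²

ω = 2π·270/60 = 28.27 rad/s, so T = P/ω = 2.17×745.7 / 28.27 = 57.23 N·m.
J = π(d_o⁴ − d_i⁴)/32 = π(0.0607⁴ − 0.0327⁴)/32 = 1.221×10^-6 m⁴.
Shear stress varies linearly with radius: τ = T·r/J = 57.23 × 0.0230 / 1.221×10^-6 = 1.078×10^6 Pa.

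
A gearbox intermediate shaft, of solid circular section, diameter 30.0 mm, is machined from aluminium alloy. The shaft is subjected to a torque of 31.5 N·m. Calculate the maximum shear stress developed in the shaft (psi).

862 psi

J = πd⁴/32 = π(0.0300)⁴/32 = 7.952×10^-8 m⁴.
τ_max = T·r/J = 31.50 × 0.0150 / 7.952×10^-8 = 5.942×10^6 Pa.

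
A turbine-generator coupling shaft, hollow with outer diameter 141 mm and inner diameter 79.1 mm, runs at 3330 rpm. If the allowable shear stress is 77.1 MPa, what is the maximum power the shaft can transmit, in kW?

13300 kW

J = π(d_o⁴ − d_i⁴)/32 = π(0.141⁴ − 0.0791⁴)/32 = 3.496×10^-5 m⁴.
T_max = τ_allow·J/r = 7.71×10^7 × 3.496×10^-5 / 0.0705 = 38230 N·m.
ω = 2π·3330/60 = 348.7 rad/s, so P_max = T_max·ω = 1.333×10^7 W.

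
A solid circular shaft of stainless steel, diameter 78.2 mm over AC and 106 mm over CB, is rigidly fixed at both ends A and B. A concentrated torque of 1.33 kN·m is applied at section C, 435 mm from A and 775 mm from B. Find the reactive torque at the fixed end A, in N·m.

459 N·m

Compatibility: T_A·a/J_AC = T_B·b/J_CB with T_A + T_B = T₀.
J_AC = 3.67×10^-6 m⁴, J_CB = 1.24×10^-5 m⁴, so T_A = T₀·(J_AC/a)/((J_AC/a)+(J_CB/b)) = 459.4 N·m, T_B = 870.6 N·m.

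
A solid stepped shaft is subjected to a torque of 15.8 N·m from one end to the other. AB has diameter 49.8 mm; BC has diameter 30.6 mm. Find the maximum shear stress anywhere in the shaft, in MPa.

2.81 MPa

Under the same torque, τ_max = 16T/(πd³) is largest where d is smallest — segment BC (d = 30.6 mm).
τ_max = 16·15.80/(π·(0.0306)³) = 2.808×10^6 Pa.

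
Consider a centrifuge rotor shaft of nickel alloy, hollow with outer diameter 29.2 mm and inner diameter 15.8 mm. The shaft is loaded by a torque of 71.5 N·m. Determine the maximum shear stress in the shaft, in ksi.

J = π(d_o⁴ − d_i⁴)/32 = π(0.0292⁴ − 0.0158⁴)/32 = 6.525×10^-8 m⁴.
τ_max = T·r/J = 71.50 × 0.0146 / 6.525×10^-8 = 1.600×10^7 Pa.

2.32 ksi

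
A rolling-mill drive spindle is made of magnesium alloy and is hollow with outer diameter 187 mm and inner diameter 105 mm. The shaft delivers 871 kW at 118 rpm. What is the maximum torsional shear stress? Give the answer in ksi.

ω = 2π·118/60 = 12.36 rad/s, so T = P/ω = 871×10³ / 12.36 = 70490 N·m.
J = π(d_o⁴ − d_i⁴)/32 = π(0.187⁴ − 0.105⁴)/32 = 1.081×10^-4 m⁴.
τ_max = T·r/J = 70490 × 0.0935 / 1.081×10^-4 = 6.096×10^7 Pa.

8.84 ksi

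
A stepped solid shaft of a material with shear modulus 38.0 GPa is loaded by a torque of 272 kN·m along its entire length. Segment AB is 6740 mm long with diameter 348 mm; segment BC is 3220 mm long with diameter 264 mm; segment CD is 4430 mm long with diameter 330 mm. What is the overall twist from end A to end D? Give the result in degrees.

J_AB = π(0.348)⁴/32 = 1.44×10^-3 m⁴; J_BC = π(0.264)⁴/32 = 4.77×10^-4 m⁴; J_CD = π(0.330)⁴/32 = 1.16×10^-3 m⁴.
θ = (T/G)·Σ L_i/J_i = (272000/38.0×10⁹)·(6.74/1.44×10^-3 + 3.22/4.77×10^-4 + 4.43/1.16×10^-3) = 0.1091 rad.

6.25°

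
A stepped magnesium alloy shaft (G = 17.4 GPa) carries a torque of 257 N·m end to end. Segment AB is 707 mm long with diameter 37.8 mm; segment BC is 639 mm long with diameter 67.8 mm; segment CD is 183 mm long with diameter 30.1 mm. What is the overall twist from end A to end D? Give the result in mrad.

J_AB = π(0.0378)⁴/32 = 2.00×10^-7 m⁴; J_BC = π(0.0678)⁴/32 = 2.07×10^-6 m⁴; J_CD = π(0.0301)⁴/32 = 8.06×10^-8 m⁴.
θ = (T/G)·Σ L_i/J_i = (257.0/17.4×10⁹)·(0.707/2.00×10^-7 + 0.639/2.07×10^-6 + 0.183/8.06×10^-8) = 0.09019 rad.

90.2 mrad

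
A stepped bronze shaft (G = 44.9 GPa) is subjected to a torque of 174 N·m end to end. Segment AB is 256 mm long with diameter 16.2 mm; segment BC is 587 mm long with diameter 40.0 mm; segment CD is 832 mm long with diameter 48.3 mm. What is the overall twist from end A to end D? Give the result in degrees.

9.27°

J_AB = π(0.0162)⁴/32 = 6.76×10^-9 m⁴; J_BC = π(0.0400)⁴/32 = 2.51×10^-7 m⁴; J_CD = π(0.0483)⁴/32 = 5.34×10^-7 m⁴.
θ = (T/G)·Σ L_i/J_i = (174.0/44.9×10⁹)·(0.256/6.76×10^-9 + 0.587/2.51×10^-7 + 0.832/5.34×10^-7) = 0.1618 rad.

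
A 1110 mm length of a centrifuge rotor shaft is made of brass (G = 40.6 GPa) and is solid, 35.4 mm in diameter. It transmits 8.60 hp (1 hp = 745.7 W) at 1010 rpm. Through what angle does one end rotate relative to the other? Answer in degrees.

ω = 2π·1010/60 = 105.8 rad/s, so T = P/ω = 8.60×745.7 / 105.8 = 60.63 N·m.
J = πd⁴/32 = π(0.0354)⁴/32 = 1.542×10^-7 m⁴.
θ = T·L/(G·J) = 60.63 × 1.11 / (40.6×10⁹ × 1.542×10^-7) = 0.01075 rad.

0.616°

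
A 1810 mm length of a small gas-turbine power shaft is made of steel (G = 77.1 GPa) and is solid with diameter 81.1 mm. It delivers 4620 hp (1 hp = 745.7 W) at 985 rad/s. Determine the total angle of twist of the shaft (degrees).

ω = 985 rad/s, so T = P/ω = 4620×745.7 / 985.0 = 3498 N·m.
J = πd⁴/32 = π(0.0811)⁴/32 = 4.247×10^-6 m⁴.
θ = T·L/(G·J) = 3498 × 1.81 / (77.1×10⁹ × 4.247×10^-6) = 0.01933 rad.

1.11°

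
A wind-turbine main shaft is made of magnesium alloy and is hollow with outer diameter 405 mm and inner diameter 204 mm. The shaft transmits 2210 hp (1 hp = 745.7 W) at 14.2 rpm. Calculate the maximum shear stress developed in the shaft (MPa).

ω = 2π·14.2/60 = 1.487 rad/s, so T = P/ω = 2210×745.7 / 1.487 = 1.108e6 N·m.
J = π(d_o⁴ − d_i⁴)/32 = π(0.405⁴ − 0.204⁴)/32 = 2.471×10^-3 m⁴.
τ_max = T·r/J = 1.108e6 × 0.203 / 2.471×10^-3 = 9.081×10^7 Pa.

90.8 MPa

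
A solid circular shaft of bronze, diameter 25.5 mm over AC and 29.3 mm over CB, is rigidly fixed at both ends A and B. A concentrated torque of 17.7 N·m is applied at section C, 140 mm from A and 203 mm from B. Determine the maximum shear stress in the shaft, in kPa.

2470 kPa

Compatibility: T_A·a/J_AC = T_B·b/J_CB with T_A + T_B = T₀.
J_AC = 4.15×10^-8 m⁴, J_CB = 7.24×10^-8 m⁴, so T_A = T₀·(J_AC/a)/((J_AC/a)+(J_CB/b)) = 8.038 N·m, T_B = 9.662 N·m.
τ in each portion: τ_AC = 2.47×10^6 Pa, τ_CB = 1.96×10^6 Pa; maximum is in AC.
τ_max = T_AC·r/J = 8.038·0.0127/4.15×10^-8 = 2.469×10^6 Pa.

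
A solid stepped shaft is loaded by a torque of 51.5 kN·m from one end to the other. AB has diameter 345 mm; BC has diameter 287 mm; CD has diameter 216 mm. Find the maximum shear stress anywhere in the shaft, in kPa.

Under the same torque, τ_max = 16T/(πd³) is largest where d is smallest — segment CD (d = 216 mm).
τ_max = 16·51500/(π·(0.216)³) = 2.603×10^7 Pa.

26000 kPa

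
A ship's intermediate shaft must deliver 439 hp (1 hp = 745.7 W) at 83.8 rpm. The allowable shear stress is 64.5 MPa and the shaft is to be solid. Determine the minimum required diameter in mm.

143 mm

ω = 2π·83.8/60 = 8.776 rad/s, so T = P/ω = 439×745.7 / 8.776 = 37300 N·m.
For a solid shaft τ_max = 16T/(πd³), so d = (16T/(π τ_allow))^(1/3) = (16·37300/(π·6.45×10^7))^(1/3) = 0.1433 m.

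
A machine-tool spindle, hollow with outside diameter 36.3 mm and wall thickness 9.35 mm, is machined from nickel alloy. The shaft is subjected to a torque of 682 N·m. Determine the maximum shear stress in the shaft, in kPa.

J = π(d_o⁴ − d_i⁴)/32 = π(0.0363⁴ − 0.0176⁴)/32 = 1.610×10^-7 m⁴.
τ_max = T·r/J = 682.0 × 0.0181 / 1.610×10^-7 = 7.686×10^7 Pa.

76900 kPa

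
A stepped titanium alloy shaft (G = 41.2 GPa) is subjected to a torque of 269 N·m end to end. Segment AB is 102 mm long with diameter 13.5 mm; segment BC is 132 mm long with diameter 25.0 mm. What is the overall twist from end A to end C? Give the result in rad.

0.227 rad

J_AB = π(0.0135)⁴/32 = 3.26×10^-9 m⁴; J_BC = π(0.0250)⁴/32 = 3.83×10^-8 m⁴.
θ = (T/G)·Σ L_i/J_i = (269.0/41.2×10⁹)·(0.102/3.26×10^-9 + 0.132/3.83×10^-8) = 0.2267 rad.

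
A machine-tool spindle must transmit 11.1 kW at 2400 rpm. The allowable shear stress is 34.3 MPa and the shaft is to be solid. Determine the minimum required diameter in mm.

ω = 2π·2400/60 = 251.3 rad/s, so T = P/ω = 11.1×10³ / 251.3 = 44.17 N·m.
For a solid shaft τ_max = 16T/(πd³), so d = (16T/(π τ_allow))^(1/3) = (16·44.17/(π·3.43×10^7))^(1/3) = 0.01872 m.

18.7 mm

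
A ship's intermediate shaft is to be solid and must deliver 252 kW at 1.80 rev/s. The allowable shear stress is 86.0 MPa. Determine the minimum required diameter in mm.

ω = 2π·1.80 = 11.31 rad/s, so T = P/ω = 252×10³ / 11.31 = 22280 N·m.
For a solid shaft τ_max = 16T/(πd³), so d = (16T/(π τ_allow))^(1/3) = (16·22280/(π·8.60×10^7))^(1/3) = 0.1097 m.

110 mm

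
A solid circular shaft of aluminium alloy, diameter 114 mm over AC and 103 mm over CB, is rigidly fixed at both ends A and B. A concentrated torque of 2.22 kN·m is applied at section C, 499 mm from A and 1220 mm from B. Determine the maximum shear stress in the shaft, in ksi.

0.870 ksi

Compatibility: T_A·a/J_AC = T_B·b/J_CB with T_A + T_B = T₀.
J_AC = 1.66×10^-5 m⁴, J_CB = 1.10×10^-5 m⁴, so T_A = T₀·(J_AC/a)/((J_AC/a)+(J_CB/b)) = 1745 N·m, T_B = 475.5 N·m.
τ in each portion: τ_AC = 6.00×10^6 Pa, τ_CB = 2.22×10^6 Pa; maximum is in AC.
τ_max = T_AC·r/J = 1745·0.0570/1.66×10^-5 = 5.997×10^6 Pa.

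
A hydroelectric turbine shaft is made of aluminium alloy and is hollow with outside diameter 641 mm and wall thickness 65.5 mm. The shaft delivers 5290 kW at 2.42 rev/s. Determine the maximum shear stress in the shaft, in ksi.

1.63 ksi

ω = 2π·2.42 = 15.21 rad/s, so T = P/ω = 5290×10³ / 15.21 = 347900 N·m.
J = π(d_o⁴ − d_i⁴)/32 = π(0.641⁴ − 0.510⁴)/32 = 9.932×10^-3 m⁴.
τ_max = T·r/J = 347900 × 0.321 / 9.932×10^-3 = 1.123×10^7 Pa.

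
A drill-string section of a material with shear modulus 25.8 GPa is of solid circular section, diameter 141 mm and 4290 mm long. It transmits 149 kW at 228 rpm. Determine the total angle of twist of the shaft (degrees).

1.53°

ω = 2π·228/60 = 23.88 rad/s, so T = P/ω = 149×10³ / 23.88 = 6241 N·m.
J = πd⁴/32 = π(0.141)⁴/32 = 3.880×10^-5 m⁴.
θ = T·L/(G·J) = 6241 × 4.29 / (25.8×10⁹ × 3.880×10^-5) = 0.02674 rad.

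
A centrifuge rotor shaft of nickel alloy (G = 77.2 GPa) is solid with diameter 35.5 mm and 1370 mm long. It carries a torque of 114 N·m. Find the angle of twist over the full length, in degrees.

J = πd⁴/32 = π(0.0355)⁴/32 = 1.559×10^-7 m⁴.
θ = T·L/(G·J) = 114.0 × 1.37 / (77.2×10⁹ × 1.559×10^-7) = 0.01297 rad.

0.743°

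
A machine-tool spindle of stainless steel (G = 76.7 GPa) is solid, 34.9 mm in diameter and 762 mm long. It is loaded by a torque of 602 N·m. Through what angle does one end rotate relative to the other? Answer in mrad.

J = πd⁴/32 = π(0.0349)⁴/32 = 1.456×10^-7 m⁴.
θ = T·L/(G·J) = 602.0 × 0.762 / (76.7×10⁹ × 1.456×10^-7) = 0.04106 rad.

41.1 mrad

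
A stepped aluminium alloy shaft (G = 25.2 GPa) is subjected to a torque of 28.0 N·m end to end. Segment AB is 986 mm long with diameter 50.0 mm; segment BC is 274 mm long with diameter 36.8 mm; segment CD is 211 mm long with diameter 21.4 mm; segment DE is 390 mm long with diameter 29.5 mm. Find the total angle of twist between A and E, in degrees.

1.19°

J_AB = π(0.0500)⁴/32 = 6.14×10^-7 m⁴; J_BC = π(0.0368)⁴/32 = 1.80×10^-7 m⁴; J_CD = π(0.0214)⁴/32 = 2.06×10^-8 m⁴; J_DE = π(0.0295)⁴/32 = 7.44×10^-8 m⁴.
θ = (T/G)·Σ L_i/J_i = (28.00/25.2×10⁹)·(0.986/6.14×10^-7 + 0.274/1.80×10^-7 + 0.211/2.06×10^-8 + 0.390/7.44×10^-8) = 0.02069 rad.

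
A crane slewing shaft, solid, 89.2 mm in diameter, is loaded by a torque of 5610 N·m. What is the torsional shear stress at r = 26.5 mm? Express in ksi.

J = πd⁴/32 = π(0.0892)⁴/32 = 6.215×10^-6 m⁴.
Shear stress varies linearly with radius: τ = T·r/J = 5610 × 0.0265 / 6.215×10^-6 = 2.392×10^7 Pa.

3.47 ksi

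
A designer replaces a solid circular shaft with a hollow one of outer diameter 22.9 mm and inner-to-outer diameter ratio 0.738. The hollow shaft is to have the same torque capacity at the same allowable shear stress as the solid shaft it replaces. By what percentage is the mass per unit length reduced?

Equal τ_max and T ⇒ the solid shaft needs d_s³ = d_o³(1−k⁴), so d_s = 22.9·(1−0.738⁴)^(1/3) = 20.37 mm.
Area ratio A_h/A_s = d_o²(1−k²)/d_s² = (1−k²)/(1−k⁴)^(2/3) = 0.5757.
Mass saving = 1 − 0.5757 = 42.4 %.

42.4 %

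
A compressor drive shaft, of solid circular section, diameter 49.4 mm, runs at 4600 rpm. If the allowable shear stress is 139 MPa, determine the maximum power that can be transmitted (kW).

J = πd⁴/32 = π(0.0494)⁴/32 = 5.847×10^-7 m⁴.
T_max = τ_allow·J/r = 1.39×10^8 × 5.847×10^-7 / 0.0247 = 3290 N·m.
ω = 2π·4600/60 = 481.7 rad/s, so P_max = T_max·ω = 1.585×10^6 W.

1580 kW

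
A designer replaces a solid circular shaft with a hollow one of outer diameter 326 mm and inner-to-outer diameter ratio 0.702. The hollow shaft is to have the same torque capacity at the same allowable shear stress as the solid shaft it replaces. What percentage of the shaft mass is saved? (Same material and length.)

Equal τ_max and T ⇒ the solid shaft needs d_s³ = d_o³(1−k⁴), so d_s = 326·(1−0.702⁴)^(1/3) = 297.1 mm.
Area ratio A_h/A_s = d_o²(1−k²)/d_s² = (1−k²)/(1−k⁴)^(2/3) = 0.6106.
Mass saving = 1 − 0.6106 = 38.9 %.

38.9 %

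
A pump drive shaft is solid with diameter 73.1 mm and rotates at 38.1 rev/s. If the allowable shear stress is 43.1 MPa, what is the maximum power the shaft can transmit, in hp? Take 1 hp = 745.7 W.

J = πd⁴/32 = π(0.0731)⁴/32 = 2.803×10^-6 m⁴.
T_max = τ_allow·J/r = 4.31×10^7 × 2.803×10^-6 / 0.0365 = 3306 N·m.
ω = 2π·38.1 = 239.4 rad/s, so P_max = T_max·ω = 7.913×10^5 W.

1060 hp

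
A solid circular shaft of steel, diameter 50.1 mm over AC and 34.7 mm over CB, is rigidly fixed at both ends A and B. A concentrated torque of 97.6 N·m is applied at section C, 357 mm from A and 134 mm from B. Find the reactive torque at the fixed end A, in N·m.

60.5 N·m

Compatibility: T_A·a/J_AC = T_B·b/J_CB with T_A + T_B = T₀.
J_AC = 6.19×10^-7 m⁴, J_CB = 1.42×10^-7 m⁴, so T_A = T₀·(J_AC/a)/((J_AC/a)+(J_CB/b)) = 60.50 N·m, T_B = 37.10 N·m.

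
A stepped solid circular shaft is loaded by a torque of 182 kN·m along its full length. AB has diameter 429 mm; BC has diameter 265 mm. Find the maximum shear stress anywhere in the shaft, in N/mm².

49.8 N/mm²

Under the same torque, τ_max = 16T/(πd³) is largest where d is smallest — segment BC (d = 265 mm).
τ_max = 16·182000/(π·(0.265)³) = 4.981×10^7 Pa.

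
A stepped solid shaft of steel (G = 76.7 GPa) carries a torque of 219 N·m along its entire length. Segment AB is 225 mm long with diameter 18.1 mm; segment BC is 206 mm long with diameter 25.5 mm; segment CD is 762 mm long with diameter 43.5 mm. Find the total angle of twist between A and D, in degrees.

J_AB = π(0.0181)⁴/32 = 1.05×10^-8 m⁴; J_BC = π(0.0255)⁴/32 = 4.15×10^-8 m⁴; J_CD = π(0.0435)⁴/32 = 3.52×10^-7 m⁴.
θ = (T/G)·Σ L_i/J_i = (219.0/76.7×10⁹)·(0.225/1.05×10^-8 + 0.206/4.15×10^-8 + 0.762/3.52×10^-7) = 0.08133 rad.

4.66°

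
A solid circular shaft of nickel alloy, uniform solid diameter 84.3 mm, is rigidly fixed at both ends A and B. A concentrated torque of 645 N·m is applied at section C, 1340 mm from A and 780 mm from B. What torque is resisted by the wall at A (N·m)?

237 N·m

With uniform GJ and both ends fixed, compatibility θ_AC = θ_CB gives T_A·a = T_B·b, together with T_A + T_B = T₀.
T_A = T₀·b/(a+b) = 645.0·780/2120 = 237.3 N·m; T_B = 407.7 N·m.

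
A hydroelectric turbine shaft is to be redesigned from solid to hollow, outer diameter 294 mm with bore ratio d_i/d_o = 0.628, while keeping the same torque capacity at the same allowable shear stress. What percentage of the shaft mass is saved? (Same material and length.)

Equal τ_max and T ⇒ the solid shaft needs d_s³ = d_o³(1−k⁴), so d_s = 294·(1−0.628⁴)^(1/3) = 277.9 mm.
Area ratio A_h/A_s = d_o²(1−k²)/d_s² = (1−k²)/(1−k⁴)^(2/3) = 0.6779.
Mass saving = 1 − 0.6779 = 32.2 %.

32.2 %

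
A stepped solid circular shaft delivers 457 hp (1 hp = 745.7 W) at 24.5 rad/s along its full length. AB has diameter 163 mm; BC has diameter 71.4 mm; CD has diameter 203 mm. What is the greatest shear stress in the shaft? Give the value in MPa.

ω = 24.5 rad/s, so T = P/ω = 457×745.7 / 24.50 = 13910 N·m.
Under the same torque, τ_max = 16T/(πd³) is largest where d is smallest — segment BC (d = 71.4 mm).
τ_max = 16·13910/(π·(0.0714)³) = 1.946×10^8 Pa.

195 MPa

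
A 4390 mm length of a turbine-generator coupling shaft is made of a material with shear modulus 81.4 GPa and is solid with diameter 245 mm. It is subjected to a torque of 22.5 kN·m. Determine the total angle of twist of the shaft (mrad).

J = πd⁴/32 = π(0.245)⁴/32 = 3.537×10^-4 m⁴.
θ = T·L/(G·J) = 22500 × 4.39 / (81.4×10⁹ × 3.537×10^-4) = 3.431×10^-3 rad.

3.43 mrad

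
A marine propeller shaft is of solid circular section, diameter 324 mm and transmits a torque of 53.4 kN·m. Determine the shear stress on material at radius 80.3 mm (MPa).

3.96 MPa

J = πd⁴/32 = π(0.324)⁴/32 = 1.082×10^-3 m⁴.
Shear stress varies linearly with radius: τ = T·r/J = 53400 × 0.0803 / 1.082×10^-3 = 3.963×10^6 Pa.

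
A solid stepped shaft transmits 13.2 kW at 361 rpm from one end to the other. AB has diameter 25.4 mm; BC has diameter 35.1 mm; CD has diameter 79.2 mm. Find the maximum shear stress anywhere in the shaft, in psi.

ω = 2π·361/60 = 37.80 rad/s, so T = P/ω = 13.2×10³ / 37.80 = 349.2 N·m.
Under the same torque, τ_max = 16T/(πd³) is largest where d is smallest — segment AB (d = 25.4 mm).
τ_max = 16·349.2/(π·(0.0254)³) = 1.085×10^8 Pa.

15700 psi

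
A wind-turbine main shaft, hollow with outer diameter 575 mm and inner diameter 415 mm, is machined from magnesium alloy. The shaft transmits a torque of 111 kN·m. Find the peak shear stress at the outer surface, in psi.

J = π(d_o⁴ − d_i⁴)/32 = π(0.575⁴ − 0.415⁴)/32 = 7.820×10^-3 m⁴.
τ_max = T·r/J = 111000 × 0.287 / 7.820×10^-3 = 4.081×10^6 Pa.

592 psi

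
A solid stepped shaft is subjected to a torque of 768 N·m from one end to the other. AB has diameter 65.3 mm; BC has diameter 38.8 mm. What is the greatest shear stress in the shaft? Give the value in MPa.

Under the same torque, τ_max = 16T/(πd³) is largest where d is smallest — segment BC (d = 38.8 mm).
τ_max = 16·768.0/(π·(0.0388)³) = 6.696×10^7 Pa.

67.0 MPa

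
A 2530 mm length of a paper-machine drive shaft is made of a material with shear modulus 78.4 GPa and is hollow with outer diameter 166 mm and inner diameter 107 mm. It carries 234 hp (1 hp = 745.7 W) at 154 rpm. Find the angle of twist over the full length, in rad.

ω = 2π·154/60 = 16.13 rad/s, so T = P/ω = 234×745.7 / 16.13 = 10820 N·m.
J = π(d_o⁴ − d_i⁴)/32 = π(0.166⁴ − 0.107⁴)/32 = 6.168×10^-5 m⁴.
θ = T·L/(G·J) = 10820 × 2.53 / (78.4×10⁹ × 6.168×10^-5) = 5.661×10^-3 rad.

0.00566 rad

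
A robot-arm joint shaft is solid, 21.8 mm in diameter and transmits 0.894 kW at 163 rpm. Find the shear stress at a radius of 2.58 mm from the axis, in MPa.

ω = 2π·163/60 = 17.07 rad/s, so T = P/ω = 0.894×10³ / 17.07 = 52.37 N·m.
J = πd⁴/32 = π(0.0218)⁴/32 = 2.217×10^-8 m⁴.
Shear stress varies linearly with radius: τ = T·r/J = 52.37 × 0.00258 / 2.217×10^-8 = 6.094×10^6 Pa.

6.09 MPa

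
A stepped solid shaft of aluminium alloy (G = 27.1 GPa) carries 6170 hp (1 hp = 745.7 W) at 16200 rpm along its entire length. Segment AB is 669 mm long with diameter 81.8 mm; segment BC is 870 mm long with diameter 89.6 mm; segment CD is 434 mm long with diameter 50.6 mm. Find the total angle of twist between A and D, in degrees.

ω = 2π·16200/60 = 1696 rad/s, so T = P/ω = 6170×745.7 / 1696 = 2712 N·m.
J_AB = π(0.0818)⁴/32 = 4.40×10^-6 m⁴; J_BC = π(0.0896)⁴/32 = 6.33×10^-6 m⁴; J_CD = π(0.0506)⁴/32 = 6.44×10^-7 m⁴.
θ = (T/G)·Σ L_i/J_i = (2712/27.1×10⁹)·(0.669/4.40×10^-6 + 0.870/6.33×10^-6 + 0.434/6.44×10^-7) = 0.09648 rad.

5.53°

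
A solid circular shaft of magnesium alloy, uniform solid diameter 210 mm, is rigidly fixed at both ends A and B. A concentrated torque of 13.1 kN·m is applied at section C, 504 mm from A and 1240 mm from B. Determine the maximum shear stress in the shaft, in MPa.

5.12 MPa

With uniform GJ and both ends fixed, compatibility θ_AC = θ_CB gives T_A·a = T_B·b, together with T_A + T_B = T₀.
T_A = T₀·b/(a+b) = 13100·1240/1744 = 9314 N·m; T_B = 3786 N·m.
τ in each portion: τ_AC = 5.12×10^6 Pa, τ_CB = 2.08×10^6 Pa; maximum is in AC.
τ_max = T_AC·r/J = 9314·0.105/1.91×10^-4 = 5.122×10^6 Pa.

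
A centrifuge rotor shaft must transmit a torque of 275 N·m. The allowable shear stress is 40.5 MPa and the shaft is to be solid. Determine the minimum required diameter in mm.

For a solid shaft τ_max = 16T/(πd³), so d = (16T/(π τ_allow))^(1/3) = (16·275.0/(π·4.05×10^7))^(1/3) = 0.03258 m.

32.6 mm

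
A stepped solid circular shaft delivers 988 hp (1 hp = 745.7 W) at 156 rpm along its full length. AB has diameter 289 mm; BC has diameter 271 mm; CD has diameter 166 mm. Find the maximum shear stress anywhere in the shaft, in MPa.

ω = 2π·156/60 = 16.34 rad/s, so T = P/ω = 988×745.7 / 16.34 = 45100 N·m.
Under the same torque, τ_max = 16T/(πd³) is largest where d is smallest — segment CD (d = 166 mm).
τ_max = 16·45100/(π·(0.166)³) = 5.021×10^7 Pa.

50.2 MPa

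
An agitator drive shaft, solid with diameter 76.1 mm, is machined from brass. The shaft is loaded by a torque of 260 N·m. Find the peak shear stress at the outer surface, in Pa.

J = πd⁴/32 = π(0.0761)⁴/32 = 3.293×10^-6 m⁴.
τ_max = T·r/J = 260.0 × 0.0381 / 3.293×10^-6 = 3.005×10^6 Pa.

3.00e6 Pa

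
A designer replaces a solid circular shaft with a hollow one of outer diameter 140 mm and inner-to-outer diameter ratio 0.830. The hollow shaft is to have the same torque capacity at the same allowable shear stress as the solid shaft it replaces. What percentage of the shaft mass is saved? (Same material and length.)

Equal τ_max and T ⇒ the solid shaft needs d_s³ = d_o³(1−k⁴), so d_s = 140·(1−0.830⁴)^(1/3) = 113.0 mm.
Area ratio A_h/A_s = d_o²(1−k²)/d_s² = (1−k²)/(1−k⁴)^(2/3) = 0.4778.
Mass saving = 1 − 0.4778 = 52.2 %.

52.2 %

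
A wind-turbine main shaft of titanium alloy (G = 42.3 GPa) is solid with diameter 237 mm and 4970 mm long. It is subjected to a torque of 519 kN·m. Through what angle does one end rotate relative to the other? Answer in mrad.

197 mrad

J = πd⁴/32 = π(0.237)⁴/32 = 3.097×10^-4 m⁴.
θ = T·L/(G·J) = 519000 × 4.97 / (42.3×10⁹ × 3.097×10^-4) = 0.1969 rad.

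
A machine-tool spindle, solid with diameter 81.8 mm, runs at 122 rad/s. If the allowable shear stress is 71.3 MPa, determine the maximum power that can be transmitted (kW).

935 kW

J = πd⁴/32 = π(0.0818)⁴/32 = 4.396×10^-6 m⁴.
T_max = τ_allow·J/r = 7.13×10^7 × 4.396×10^-6 / 0.0409 = 7663 N·m.
ω = 122 rad/s, so P_max = T_max·ω = 9.348×10^5 W.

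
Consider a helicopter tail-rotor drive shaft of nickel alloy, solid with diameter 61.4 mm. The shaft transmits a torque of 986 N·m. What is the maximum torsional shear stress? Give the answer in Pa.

2.17e7 Pa

J = πd⁴/32 = π(0.0614)⁴/32 = 1.395×10^-6 m⁴.
τ_max = T·r/J = 986.0 × 0.0307 / 1.395×10^-6 = 2.169×10^7 Pa.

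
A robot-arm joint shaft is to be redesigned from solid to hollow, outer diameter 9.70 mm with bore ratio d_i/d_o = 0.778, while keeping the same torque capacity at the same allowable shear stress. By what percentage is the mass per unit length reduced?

46.5 %

Equal τ_max and T ⇒ the solid shaft needs d_s³ = d_o³(1−k⁴), so d_s = 9.70·(1−0.778⁴)^(1/3) = 8.331 mm.
Area ratio A_h/A_s = d_o²(1−k²)/d_s² = (1−k²)/(1−k⁴)^(2/3) = 0.5350.
Mass saving = 1 − 0.5350 = 46.5 %.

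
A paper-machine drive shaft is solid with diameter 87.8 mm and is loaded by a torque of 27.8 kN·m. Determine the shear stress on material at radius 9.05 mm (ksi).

J = πd⁴/32 = π(0.0878)⁴/32 = 5.834×10^-6 m⁴.
Shear stress varies linearly with radius: τ = T·r/J = 27800 × 0.00905 / 5.834×10^-6 = 4.312×10^7 Pa.

6.25 ksi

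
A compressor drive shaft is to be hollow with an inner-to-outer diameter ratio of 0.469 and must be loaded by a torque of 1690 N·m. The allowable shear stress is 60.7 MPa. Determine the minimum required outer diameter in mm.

53.0 mm

For a hollow shaft with d_i/d_o = 0.469: τ_max = 16T/(π d_o³ (1−k⁴)), so d_o = [16T/(π τ_allow (1−k⁴))]^(1/3) = [16·1690/(π·6.07×10^7·0.9516)]^(1/3) = 0.05302 m.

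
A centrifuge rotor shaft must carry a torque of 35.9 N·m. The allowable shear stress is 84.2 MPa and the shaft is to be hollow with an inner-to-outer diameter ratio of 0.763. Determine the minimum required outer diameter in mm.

For a hollow shaft with d_i/d_o = 0.763: τ_max = 16T/(π d_o³ (1−k⁴)), so d_o = [16T/(π τ_allow (1−k⁴))]^(1/3) = [16·35.90/(π·8.42×10^7·0.6611)]^(1/3) = 0.01487 m.

14.9 mm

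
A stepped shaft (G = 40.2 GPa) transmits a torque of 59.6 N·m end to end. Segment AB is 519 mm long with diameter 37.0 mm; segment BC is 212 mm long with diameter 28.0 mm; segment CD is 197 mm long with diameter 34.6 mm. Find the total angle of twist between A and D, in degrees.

0.657°

J_AB = π(0.0370)⁴/32 = 1.84×10^-7 m⁴; J_BC = π(0.0280)⁴/32 = 6.03×10^-8 m⁴; J_CD = π(0.0346)⁴/32 = 1.41×10^-7 m⁴.
θ = (T/G)·Σ L_i/J_i = (59.60/40.2×10⁹)·(0.519/1.84×10^-7 + 0.212/6.03×10^-8 + 0.197/1.41×10^-7) = 0.01147 rad.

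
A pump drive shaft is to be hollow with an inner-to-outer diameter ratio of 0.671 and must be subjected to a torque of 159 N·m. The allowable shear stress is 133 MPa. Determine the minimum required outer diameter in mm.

19.7 mm

For a hollow shaft with d_i/d_o = 0.671: τ_max = 16T/(π d_o³ (1−k⁴)), so d_o = [16T/(π τ_allow (1−k⁴))]^(1/3) = [16·159.0/(π·1.33×10^8·0.7973)]^(1/3) = 0.01969 m.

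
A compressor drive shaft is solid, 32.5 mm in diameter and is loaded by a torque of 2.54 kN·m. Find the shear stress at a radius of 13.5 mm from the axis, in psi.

45400 psi

J = πd⁴/32 = π(0.0325)⁴/32 = 1.095×10^-7 m⁴.
Shear stress varies linearly with radius: τ = T·r/J = 2540 × 0.0135 / 1.095×10^-7 = 3.131×10^8 Pa.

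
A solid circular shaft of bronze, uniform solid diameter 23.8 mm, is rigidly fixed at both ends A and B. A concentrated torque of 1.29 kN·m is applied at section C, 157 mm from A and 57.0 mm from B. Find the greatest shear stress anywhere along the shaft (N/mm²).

358 N/mm²

With uniform GJ and both ends fixed, compatibility θ_AC = θ_CB gives T_A·a = T_B·b, together with T_A + T_B = T₀.
T_A = T₀·b/(a+b) = 1290·57.0/214.0 = 343.6 N·m; T_B = 946.4 N·m.
τ in each portion: τ_AC = 1.30×10^8 Pa, τ_CB = 3.58×10^8 Pa; maximum is in CB.
τ_max = T_CB·r/J = 946.4·0.0119/3.15×10^-8 = 3.575×10^8 Pa.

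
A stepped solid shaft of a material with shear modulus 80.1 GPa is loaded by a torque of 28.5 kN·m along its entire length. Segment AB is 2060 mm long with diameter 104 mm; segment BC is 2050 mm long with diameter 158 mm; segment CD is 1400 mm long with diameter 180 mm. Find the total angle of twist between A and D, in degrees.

J_AB = π(0.104)⁴/32 = 1.15×10^-5 m⁴; J_BC = π(0.158)⁴/32 = 6.12×10^-5 m⁴; J_CD = π(0.180)⁴/32 = 1.03×10^-4 m⁴.
θ = (T/G)·Σ L_i/J_i = (28500/80.1×10⁹)·(2.06/1.15×10^-5 + 2.05/6.12×10^-5 + 1.40/1.03×10^-4) = 0.08057 rad.

4.62°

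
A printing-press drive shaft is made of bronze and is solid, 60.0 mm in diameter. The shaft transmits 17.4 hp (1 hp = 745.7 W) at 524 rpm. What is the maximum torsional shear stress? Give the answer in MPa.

ω = 2π·524/60 = 54.87 rad/s, so T = P/ω = 17.4×745.7 / 54.87 = 236.5 N·m.
J = πd⁴/32 = π(0.0600)⁴/32 = 1.272×10^-6 m⁴.
τ_max = T·r/J = 236.5 × 0.0300 / 1.272×10^-6 = 5.575×10^6 Pa.

5.58 MPa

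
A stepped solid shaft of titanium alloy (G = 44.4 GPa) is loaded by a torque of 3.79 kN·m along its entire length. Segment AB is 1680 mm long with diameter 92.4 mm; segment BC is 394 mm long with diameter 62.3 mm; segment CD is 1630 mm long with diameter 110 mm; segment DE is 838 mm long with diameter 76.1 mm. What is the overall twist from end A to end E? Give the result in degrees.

4.25°

J_AB = π(0.0924)⁴/32 = 7.16×10^-6 m⁴; J_BC = π(0.0623)⁴/32 = 1.48×10^-6 m⁴; J_CD = π(0.110)⁴/32 = 1.44×10^-5 m⁴; J_DE = π(0.0761)⁴/32 = 3.29×10^-6 m⁴.
θ = (T/G)·Σ L_i/J_i = (3790/44.4×10⁹)·(1.68/7.16×10^-6 + 0.394/1.48×10^-6 + 1.63/1.44×10^-5 + 0.838/3.29×10^-6) = 0.07418 rad.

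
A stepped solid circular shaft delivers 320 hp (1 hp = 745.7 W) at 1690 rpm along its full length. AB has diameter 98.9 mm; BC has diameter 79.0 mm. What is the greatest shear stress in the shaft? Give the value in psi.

2020 psi

ω = 2π·1690/60 = 177.0 rad/s, so T = P/ω = 320×745.7 / 177.0 = 1348 N·m.
Under the same torque, τ_max = 16T/(πd³) is largest where d is smallest — segment BC (d = 79.0 mm).
τ_max = 16·1348/(π·(0.0790)³) = 1.393×10^7 Pa.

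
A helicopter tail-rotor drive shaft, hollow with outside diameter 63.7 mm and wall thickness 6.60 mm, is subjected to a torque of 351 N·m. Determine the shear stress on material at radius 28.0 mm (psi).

J = π(d_o⁴ − d_i⁴)/32 = π(0.0637⁴ − 0.0505⁴)/32 = 9.779×10^-7 m⁴.
Shear stress varies linearly with radius: τ = T·r/J = 351.0 × 0.0280 / 9.779×10^-7 = 1.005×10^7 Pa.

1460 psi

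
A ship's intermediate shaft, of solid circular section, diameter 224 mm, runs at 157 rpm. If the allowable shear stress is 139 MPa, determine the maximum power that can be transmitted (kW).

5040 kW

J = πd⁴/32 = π(0.224)⁴/32 = 2.472×10^-4 m⁴.
T_max = τ_allow·J/r = 1.39×10^8 × 2.472×10^-4 / 0.112 = 306800 N·m.
ω = 2π·157/60 = 16.44 rad/s, so P_max = T_max·ω = 5.043×10^6 W.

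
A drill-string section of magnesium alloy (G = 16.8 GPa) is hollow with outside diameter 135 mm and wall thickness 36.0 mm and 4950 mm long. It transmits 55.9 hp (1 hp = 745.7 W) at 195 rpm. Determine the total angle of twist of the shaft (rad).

ω = 2π·195/60 = 20.42 rad/s, so T = P/ω = 55.9×745.7 / 20.42 = 2041 N·m.
J = π(d_o⁴ − d_i⁴)/32 = π(0.135⁴ − 0.0630⁴)/32 = 3.106×10^-5 m⁴.
θ = T·L/(G·J) = 2041 × 4.95 / (16.8×10⁹ × 3.106×10^-5) = 0.01936 rad.

0.0194 rad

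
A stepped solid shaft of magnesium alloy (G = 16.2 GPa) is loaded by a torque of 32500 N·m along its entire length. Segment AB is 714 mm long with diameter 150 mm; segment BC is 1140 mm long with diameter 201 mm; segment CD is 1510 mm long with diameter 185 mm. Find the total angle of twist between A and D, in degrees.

3.98°

J_AB = π(0.150)⁴/32 = 4.97×10^-5 m⁴; J_BC = π(0.201)⁴/32 = 1.60×10^-4 m⁴; J_CD = π(0.185)⁴/32 = 1.15×10^-4 m⁴.
θ = (T/G)·Σ L_i/J_i = (32500/16.2×10⁹)·(0.714/4.97×10^-5 + 1.14/1.60×10^-4 + 1.51/1.15×10^-4) = 0.06944 rad.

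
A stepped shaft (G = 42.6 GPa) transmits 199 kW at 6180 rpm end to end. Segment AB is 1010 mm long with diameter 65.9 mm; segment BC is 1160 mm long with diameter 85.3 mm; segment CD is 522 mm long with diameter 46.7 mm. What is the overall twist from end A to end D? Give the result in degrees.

ω = 2π·6180/60 = 647.2 rad/s, so T = P/ω = 199×10³ / 647.2 = 307.5 N·m.
J_AB = π(0.0659)⁴/32 = 1.85×10^-6 m⁴; J_BC = π(0.0853)⁴/32 = 5.20×10^-6 m⁴; J_CD = π(0.0467)⁴/32 = 4.67×10^-7 m⁴.
θ = (T/G)·Σ L_i/J_i = (307.5/42.6×10⁹)·(1.01/1.85×10^-6 + 1.16/5.20×10^-6 + 0.522/4.67×10^-7) = 0.01362 rad.

0.780°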